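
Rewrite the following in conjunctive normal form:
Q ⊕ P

(Q ∨ P) ∧ (¬Q ∨ ¬P)

Q ⊕ P
≡ (Q ∨ P) ∧ ¬(Q ∧ P)   [expand ⊕]
≡ (Q ∨ P) ∧ (¬Q ∨ ¬P)   [De Morgan]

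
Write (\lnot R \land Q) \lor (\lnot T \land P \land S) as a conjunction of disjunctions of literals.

(\lnot R \land Q) \lor (\lnot T \land P \land S)
⇔ (\lnot R \lor \lnot T) \land (\lnot R \lor P) \land (\lnot R \lor S) \land (Q \lor \lnot T) \land (Q \lor P) \land (Q \lor S)   (distribute \lor over \land)

(\lnot R \lor \lnot T) \land (\lnot R \lor P) \land (\lnot R \lor S) \land (Q \lor \lnot T) \land (Q \lor P) \land (Q \lor S)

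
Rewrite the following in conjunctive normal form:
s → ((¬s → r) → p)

¬s ∨ p

s → ((¬s → r) → p)
≡ ¬s ∨ ((¬s → r) → p)   [eliminate →]
≡ ¬s ∨ ¬(¬s → r) ∨ p   [eliminate →]
≡ ¬s ∨ ¬(¬¬s ∨ r) ∨ p   [eliminate →]
≡ ¬s ∨ ¬¬¬s ∧ ¬r ∨ p   [De Morgan]
≡ ¬s ∨ ¬s ∧ ¬r ∨ p   [double negation]
≡ (¬s ∨ ¬s ∨ p) ∧ (¬s ∨ ¬r ∨ p)   [distribute ∨ over ∧]
≡ ¬s ∨ p   [simplify]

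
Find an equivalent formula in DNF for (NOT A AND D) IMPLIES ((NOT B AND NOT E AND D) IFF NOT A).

A OR NOT D OR (NOT A AND NOT B AND NOT E AND D)

(NOT A AND D) IMPLIES ((NOT B AND NOT E AND D) IFF NOT A)
≡ NOT (NOT A AND D) OR ((NOT B AND NOT E AND D) IFF NOT A)   [eliminate IMPLIES]
≡ NOT (NOT A AND D) OR (((NOT B AND NOT E AND D) IMPLIES NOT A) AND (NOT A IMPLIES (NOT B AND NOT E AND D)))   [eliminate IFF]
≡ NOT (NOT A AND D) OR ((NOT (NOT B AND NOT E AND D) OR NOT A) AND (NOT A IMPLIES (NOT B AND NOT E AND D)))   [eliminate IMPLIES]
≡ NOT (NOT A AND D) OR ((NOT (NOT B AND NOT E AND D) OR NOT A) AND (NOT NOT A OR (NOT B AND NOT E AND D)))   [eliminate IMPLIES]
≡ NOT NOT A OR NOT D OR ((NOT (NOT B AND NOT E AND D) OR NOT A) AND (NOT NOT A OR (NOT B AND NOT E AND D)))   [De Morgan]
≡ A OR NOT D OR ((NOT (NOT B AND NOT E AND D) OR NOT A) AND (NOT NOT A OR (NOT B AND NOT E AND D)))   [double negation]
≡ A OR NOT D OR ((NOT NOT B OR NOT NOT E OR NOT D OR NOT A) AND (NOT NOT A OR (NOT B AND NOT E AND D)))   [De Morgan]
≡ A OR NOT D OR ((B OR NOT NOT E OR NOT D OR NOT A) AND (NOT NOT A OR (NOT B AND NOT E AND D)))   [double negation]
≡ A OR NOT D OR ((B OR E OR NOT D OR NOT A) AND (NOT NOT A OR (NOT B AND NOT E AND D)))   [double negation]
≡ A OR NOT D OR ((B OR E OR NOT D OR NOT A) AND (A OR (NOT B AND NOT E AND D)))   [double negation]
≡ A OR NOT D OR (B AND A) OR (B AND NOT B AND NOT E AND D) OR (E AND A) OR (E AND NOT B AND NOT E AND D) OR (NOT D AND A) OR (NOT D AND NOT B AND NOT E AND D) OR (NOT A AND A) OR (NOT A AND NOT B AND NOT E AND D)   [distribute AND over OR]
≡ A OR NOT D OR (NOT A AND NOT B AND NOT E AND D)   [simplify]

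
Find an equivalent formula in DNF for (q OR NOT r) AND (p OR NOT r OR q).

q OR NOT r

(q OR NOT r) AND (p OR NOT r OR q)
≡ (q AND p) OR (q AND NOT r) OR (q AND q) OR (NOT r AND p) OR (NOT r AND NOT r) OR (NOT r AND q)   [distribute AND over OR]
≡ q OR NOT r   [simplify]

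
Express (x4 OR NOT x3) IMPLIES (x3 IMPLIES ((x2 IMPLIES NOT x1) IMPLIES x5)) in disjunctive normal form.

(x4 OR NOT x3) IMPLIES (x3 IMPLIES ((x2 IMPLIES NOT x1) IMPLIES x5))
⇔ NOT (x4 OR NOT x3) OR (x3 IMPLIES ((x2 IMPLIES NOT x1) IMPLIES x5))   [eliminate IMPLIES]
⇔ NOT (x4 OR NOT x3) OR NOT x3 OR ((x2 IMPLIES NOT x1) IMPLIES x5)   [eliminate IMPLIES]
⇔ NOT (x4 OR NOT x3) OR NOT x3 OR NOT (x2 IMPLIES NOT x1) OR x5   [eliminate IMPLIES]
⇔ NOT (x4 OR NOT x3) OR NOT x3 OR NOT (NOT x2 OR NOT x1) OR x5   [eliminate IMPLIES]
⇔ (NOT x4 AND NOT NOT x3) OR NOT x3 OR NOT (NOT x2 OR NOT x1) OR x5   [De Morgan]
⇔ (NOT x4 AND x3) OR NOT x3 OR NOT (NOT x2 OR NOT x1) OR x5   [double negation]
⇔ (NOT x4 AND x3) OR NOT x3 OR (NOT NOT x2 AND NOT NOT x1) OR x5   [De Morgan]
⇔ (NOT x4 AND x3) OR NOT x3 OR (x2 AND NOT NOT x1) OR x5   [double negation]
⇔ (NOT x4 AND x3) OR NOT x3 OR (x2 AND x1) OR x5   [double negation]

(NOT x4 AND x3) OR NOT x3 OR (x2 AND x1) OR x5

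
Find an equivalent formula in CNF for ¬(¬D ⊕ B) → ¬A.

(¬D ∨ B ∨ ¬A) ∧ (D ∨ ¬B ∨ ¬A)

¬(¬D ⊕ B) → ¬A
≡ ¬¬(¬D ⊕ B) ∨ ¬A   [eliminate →]
≡ ¬¬((¬D ∨ B) ∧ ¬(¬D ∧ B)) ∨ ¬A   [expand ⊕]
≡ (¬D ∨ B) ∧ ¬(¬D ∧ B) ∨ ¬A   [double negation]
≡ (¬D ∨ B) ∧ (¬¬D ∨ ¬B) ∨ ¬A   [De Morgan]
≡ (¬D ∨ B) ∧ (D ∨ ¬B) ∨ ¬A   [double negation]
≡ (¬D ∨ B ∨ ¬A) ∧ (D ∨ ¬B ∨ ¬A)   [distribute ∨ over ∧]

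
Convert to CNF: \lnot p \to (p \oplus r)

p \lor r

\lnot p \to (p \oplus r)
= \lnot \lnot p \lor (p \oplus r)   [eliminate \to]
= \lnot \lnot p \lor ((p \lor r) \land \lnot (p \land r))   [expand \oplus]
= p \lor ((p \lor r) \land \lnot (p \land r))   [double negation]
= p \lor ((p \lor r) \land (\lnot p \lor \lnot r))   [De Morgan]
= (p \lor p \lor r) \land (p \lor \lnot p \lor \lnot r)   [distribute \lor over \land]
= p \lor r   [simplify]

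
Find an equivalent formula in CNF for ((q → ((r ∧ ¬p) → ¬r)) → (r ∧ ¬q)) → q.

((q → ((r ∧ ¬p) → ¬r)) → (r ∧ ¬q)) → q
⇔ ¬((q → ((r ∧ ¬p) → ¬r)) → (r ∧ ¬q)) ∨ q   [eliminate →]
⇔ ¬(¬(q → ((r ∧ ¬p) → ¬r)) ∨ (r ∧ ¬q)) ∨ q   [eliminate →]
⇔ ¬(¬(¬q ∨ ((r ∧ ¬p) → ¬r)) ∨ (r ∧ ¬q)) ∨ q   [eliminate →]
⇔ ¬(¬(¬q ∨ ¬(r ∧ ¬p) ∨ ¬r) ∨ (r ∧ ¬q)) ∨ q   [eliminate →]
⇔ (¬¬(¬q ∨ ¬(r ∧ ¬p) ∨ ¬r) ∧ ¬(r ∧ ¬q)) ∨ q   [De Morgan]
⇔ ((¬q ∨ ¬(r ∧ ¬p) ∨ ¬r) ∧ ¬(r ∧ ¬q)) ∨ q   [double negation]
⇔ ((¬q ∨ ¬r ∨ ¬¬p ∨ ¬r) ∧ ¬(r ∧ ¬q)) ∨ q   [De Morgan]
⇔ ((¬q ∨ ¬r ∨ p ∨ ¬r) ∧ ¬(r ∧ ¬q)) ∨ q   [double negation]
⇔ ((¬q ∨ ¬r ∨ p ∨ ¬r) ∧ (¬r ∨ ¬¬q)) ∨ q   [De Morgan]
⇔ ((¬q ∨ ¬r ∨ p ∨ ¬r) ∧ (¬r ∨ q)) ∨ q   [double negation]
⇔ (¬q ∨ ¬r ∨ p ∨ ¬r ∨ q) ∧ (¬r ∨ q ∨ q)   [distribute ∨ over ∧]
⇔ ¬r ∨ q   [simplify]

¬r ∨ q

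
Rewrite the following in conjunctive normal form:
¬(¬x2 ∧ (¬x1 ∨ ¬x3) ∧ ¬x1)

x2 ∨ x1

¬(¬x2 ∧ (¬x1 ∨ ¬x3) ∧ ¬x1)
⇔ ¬¬x2 ∨ ¬(¬x1 ∨ ¬x3) ∨ ¬¬x1   (De Morgan)
⇔ x2 ∨ ¬(¬x1 ∨ ¬x3) ∨ ¬¬x1   (double negation)
⇔ x2 ∨ (¬¬x1 ∧ ¬¬x3) ∨ ¬¬x1   (De Morgan)
⇔ x2 ∨ (x1 ∧ ¬¬x3) ∨ ¬¬x1   (double negation)
⇔ x2 ∨ (x1 ∧ x3) ∨ ¬¬x1   (double negation)
⇔ x2 ∨ (x1 ∧ x3) ∨ x1   (double negation)
⇔ (x2 ∨ x1 ∨ x1) ∧ (x2 ∨ x3 ∨ x1)   (distribute ∨ over ∧)
⇔ x2 ∨ x1   (simplify)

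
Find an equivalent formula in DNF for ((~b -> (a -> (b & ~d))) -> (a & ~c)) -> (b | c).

~a | b | c

((~b -> (a -> (b & ~d))) -> (a & ~c)) -> (b | c)
⇔ ~((~b -> (a -> (b & ~d))) -> (a & ~c)) | b | c
⇔ ~(~(~b -> (a -> (b & ~d))) | (a & ~c)) | b | c
⇔ ~(~(~~b | (a -> (b & ~d))) | (a & ~c)) | b | c
⇔ ~(~(~~b | ~a | (b & ~d)) | (a & ~c)) | b | c
⇔ (~~(~~b | ~a | (b & ~d)) & ~(a & ~c)) | b | c
⇔ ((~~b | ~a | (b & ~d)) & ~(a & ~c)) | b | c
⇔ ((b | ~a | (b & ~d)) & ~(a & ~c)) | b | c
⇔ ((b | ~a | (b & ~d)) & (~a | ~~c)) | b | c
⇔ ((b | ~a | (b & ~d)) & (~a | c)) | b | c
⇔ (b & ~a) | (b & c) | (~a & ~a) | (~a & c) | (b & ~d & ~a) | (b & ~d & c) | b | c
⇔ ~a | b | c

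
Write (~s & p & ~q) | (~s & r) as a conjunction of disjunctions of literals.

(~s & p & ~q) | (~s & r)
⇔ (~s | ~s) & (~s | r) & (p | ~s) & (p | r) & (~q | ~s) & (~q | r)   [distribute | over &]
⇔ ~s & (p | r) & (~q | r)   [simplify]

~s & (p | r) & (~q | r)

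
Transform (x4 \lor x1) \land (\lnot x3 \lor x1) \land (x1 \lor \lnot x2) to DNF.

(x4 \lor x1) \land (\lnot x3 \lor x1) \land (x1 \lor \lnot x2)
= (x4 \land \lnot x3 \land x1) \lor (x4 \land \lnot x3 \land \lnot x2) \lor (x4 \land x1 \land x1) \lor (x4 \land x1 \land \lnot x2) \lor (x1 \land \lnot x3 \land x1) \lor (x1 \land \lnot x3 \land \lnot x2) \lor (x1 \land x1 \land x1) \lor (x1 \land x1 \land \lnot x2)   [distribute \land over \lor]
= (x4 \land \lnot x3 \land \lnot x2) \lor x1   [simplify]

(x4 \land \lnot x3 \land \lnot x2) \lor x1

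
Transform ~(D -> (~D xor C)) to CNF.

D & (~C | ~D)

~(D -> (~D xor C))
≡ ~(~D | (~D xor C))   [eliminate ->]
≡ ~(~D | ((~D | C) & ~(~D & C)))   [expand xor]
≡ ~~D & ~((~D | C) & ~(~D & C))   [De Morgan]
≡ D & ~((~D | C) & ~(~D & C))   [double negation]
≡ D & (~(~D | C) | ~~(~D & C))   [De Morgan]
≡ D & ((~~D & ~C) | ~~(~D & C))   [De Morgan]
≡ D & ((D & ~C) | ~~(~D & C))   [double negation]
≡ D & ((D & ~C) | (~D & C))   [double negation]
≡ D & (D | ~D) & (D | C) & (~C | ~D) & (~C | C)   [distribute | over &]
≡ D & (~C | ~D)   [simplify]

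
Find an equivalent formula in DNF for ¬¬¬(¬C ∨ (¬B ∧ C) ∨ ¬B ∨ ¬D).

C ∧ B ∧ D

¬¬¬(¬C ∨ (¬B ∧ C) ∨ ¬B ∨ ¬D)
= ¬(¬C ∨ (¬B ∧ C) ∨ ¬B ∨ ¬D)   — double negation
= ¬¬C ∧ ¬(¬B ∧ C) ∧ ¬¬B ∧ ¬¬D   — De Morgan
= C ∧ ¬(¬B ∧ C) ∧ ¬¬B ∧ ¬¬D   — double negation
= C ∧ (¬¬B ∨ ¬C) ∧ ¬¬B ∧ ¬¬D   — De Morgan
= C ∧ (B ∨ ¬C) ∧ ¬¬B ∧ ¬¬D   — double negation
= C ∧ (B ∨ ¬C) ∧ B ∧ ¬¬D   — double negation
= C ∧ (B ∨ ¬C) ∧ B ∧ D   — double negation
= (C ∧ B ∧ B ∧ D) ∨ (C ∧ ¬C ∧ B ∧ D)   — distribute ∧ over ∨
= C ∧ B ∧ D   — simplify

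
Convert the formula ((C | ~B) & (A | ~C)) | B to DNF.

((C | ~B) & (A | ~C)) | B
= (C & A) | (C & ~C) | (~B & A) | (~B & ~C) | B
= (C & A) | (~B & A) | (~B & ~C) | B

(C & A) | (~B & A) | (~B & ~C) | B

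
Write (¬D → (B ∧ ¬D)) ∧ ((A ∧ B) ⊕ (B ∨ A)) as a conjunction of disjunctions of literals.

(¬D → (B ∧ ¬D)) ∧ ((A ∧ B) ⊕ (B ∨ A))
≡ (¬¬D ∨ (B ∧ ¬D)) ∧ ((A ∧ B) ⊕ (B ∨ A))   [eliminate →]
≡ (¬¬D ∨ (B ∧ ¬D)) ∧ ((A ∧ B) ∨ B ∨ A) ∧ ¬(A ∧ B ∧ (B ∨ A))   [expand ⊕]
≡ (D ∨ (B ∧ ¬D)) ∧ ((A ∧ B) ∨ B ∨ A) ∧ ¬(A ∧ B ∧ (B ∨ A))   [double negation]
≡ (D ∨ (B ∧ ¬D)) ∧ ((A ∧ B) ∨ B ∨ A) ∧ (¬A ∨ ¬B ∨ ¬(B ∨ A))   [De Morgan]
≡ (D ∨ (B ∧ ¬D)) ∧ ((A ∧ B) ∨ B ∨ A) ∧ (¬A ∨ ¬B ∨ (¬B ∧ ¬A))   [De Morgan]
≡ (D ∨ B) ∧ (D ∨ ¬D) ∧ (A ∨ B ∨ A) ∧ (B ∨ B ∨ A) ∧ (¬A ∨ ¬B ∨ ¬B) ∧ (¬A ∨ ¬B ∨ ¬A)   [distribute ∨ over ∧]
≡ (D ∨ B) ∧ (A ∨ B) ∧ (¬A ∨ ¬B)   [simplify]

(D ∨ B) ∧ (A ∨ B) ∧ (¬A ∨ ¬B)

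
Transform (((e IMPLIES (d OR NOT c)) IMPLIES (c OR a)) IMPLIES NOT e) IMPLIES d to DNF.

(((e IMPLIES (d OR NOT c)) IMPLIES (c OR a)) IMPLIES NOT e) IMPLIES d
⇔ NOT (((e IMPLIES (d OR NOT c)) IMPLIES (c OR a)) IMPLIES NOT e) OR d   [eliminate IMPLIES]
⇔ NOT (NOT ((e IMPLIES (d OR NOT c)) IMPLIES (c OR a)) OR NOT e) OR d   [eliminate IMPLIES]
⇔ NOT (NOT (NOT (e IMPLIES (d OR NOT c)) OR c OR a) OR NOT e) OR d   [eliminate IMPLIES]
⇔ NOT (NOT (NOT (NOT e OR d OR NOT c) OR c OR a) OR NOT e) OR d   [eliminate IMPLIES]
⇔ (NOT NOT (NOT (NOT e OR d OR NOT c) OR c OR a) AND NOT NOT e) OR d   [De Morgan]
⇔ ((NOT (NOT e OR d OR NOT c) OR c OR a) AND NOT NOT e) OR d   [double negation]
⇔ (((NOT NOT e AND NOT d AND NOT NOT c) OR c OR a) AND NOT NOT e) OR d   [De Morgan]
⇔ (((e AND NOT d AND NOT NOT c) OR c OR a) AND NOT NOT e) OR d   [double negation]
⇔ (((e AND NOT d AND c) OR c OR a) AND NOT NOT e) OR d   [double negation]
⇔ (((e AND NOT d AND c) OR c OR a) AND e) OR d   [double negation]
⇔ (e AND NOT d AND c AND e) OR (c AND e) OR (a AND e) OR d   [distribute AND over OR]
⇔ (c AND e) OR (a AND e) OR d   [simplify]

(c AND e) OR (a AND e) OR d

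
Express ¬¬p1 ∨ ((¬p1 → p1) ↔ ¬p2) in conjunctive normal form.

p1 ∨ p2

¬¬p1 ∨ ((¬p1 → p1) ↔ ¬p2)
≡ ¬¬p1 ∨ (((¬p1 → p1) → ¬p2) ∧ (¬p2 → (¬p1 → p1)))   (eliminate ↔)
≡ ¬¬p1 ∨ ((¬(¬p1 → p1) ∨ ¬p2) ∧ (¬p2 → (¬p1 → p1)))   (eliminate →)
≡ ¬¬p1 ∨ ((¬(¬¬p1 ∨ p1) ∨ ¬p2) ∧ (¬p2 → (¬p1 → p1)))   (eliminate →)
≡ ¬¬p1 ∨ ((¬(¬¬p1 ∨ p1) ∨ ¬p2) ∧ (¬¬p2 ∨ (¬p1 → p1)))   (eliminate →)
≡ ¬¬p1 ∨ ((¬(¬¬p1 ∨ p1) ∨ ¬p2) ∧ (¬¬p2 ∨ ¬¬p1 ∨ p1))   (eliminate →)
≡ p1 ∨ ((¬(¬¬p1 ∨ p1) ∨ ¬p2) ∧ (¬¬p2 ∨ ¬¬p1 ∨ p1))   (double negation)
≡ p1 ∨ (((¬¬¬p1 ∧ ¬p1) ∨ ¬p2) ∧ (¬¬p2 ∨ ¬¬p1 ∨ p1))   (De Morgan)
≡ p1 ∨ (((¬p1 ∧ ¬p1) ∨ ¬p2) ∧ (¬¬p2 ∨ ¬¬p1 ∨ p1))   (double negation)
≡ p1 ∨ (((¬p1 ∧ ¬p1) ∨ ¬p2) ∧ (p2 ∨ ¬¬p1 ∨ p1))   (double negation)
≡ p1 ∨ (((¬p1 ∧ ¬p1) ∨ ¬p2) ∧ (p2 ∨ p1 ∨ p1))   (double negation)
≡ (p1 ∨ ¬p1 ∨ ¬p2) ∧ (p1 ∨ ¬p1 ∨ ¬p2) ∧ (p1 ∨ p2 ∨ p1 ∨ p1)   (distribute ∨ over ∧)
≡ p1 ∨ p2   (simplify)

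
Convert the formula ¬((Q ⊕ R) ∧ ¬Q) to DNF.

¬((Q ⊕ R) ∧ ¬Q)
⇔ ¬(((Q ∧ ¬R) ∨ (¬Q ∧ R)) ∧ ¬Q)
⇔ ¬((Q ∧ ¬R) ∨ (¬Q ∧ R)) ∨ ¬¬Q
⇔ (¬(Q ∧ ¬R) ∧ ¬(¬Q ∧ R)) ∨ ¬¬Q
⇔ ((¬Q ∨ ¬¬R) ∧ ¬(¬Q ∧ R)) ∨ ¬¬Q
⇔ ((¬Q ∨ R) ∧ ¬(¬Q ∧ R)) ∨ ¬¬Q
⇔ ((¬Q ∨ R) ∧ (¬¬Q ∨ ¬R)) ∨ ¬¬Q
⇔ ((¬Q ∨ R) ∧ (Q ∨ ¬R)) ∨ ¬¬Q
⇔ ((¬Q ∨ R) ∧ (Q ∨ ¬R)) ∨ Q
⇔ (¬Q ∧ Q) ∨ (¬Q ∧ ¬R) ∨ (R ∧ Q) ∨ (R ∧ ¬R) ∨ Q
⇔ (¬Q ∧ ¬R) ∨ Q

(¬Q ∧ ¬R) ∨ Q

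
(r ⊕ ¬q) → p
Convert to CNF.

(r ⊕ ¬q) → p
≡ ¬(r ⊕ ¬q) ∨ p   [eliminate →]
≡ ¬((r ∨ ¬q) ∧ ¬(r ∧ ¬q)) ∨ p   [expand ⊕]
≡ ¬(r ∨ ¬q) ∨ ¬¬(r ∧ ¬q) ∨ p   [De Morgan]
≡ (¬r ∧ ¬¬q) ∨ ¬¬(r ∧ ¬q) ∨ p   [De Morgan]
≡ (¬r ∧ q) ∨ ¬¬(r ∧ ¬q) ∨ p   [double negation]
≡ (¬r ∧ q) ∨ (r ∧ ¬q) ∨ p   [double negation]
≡ (¬r ∨ r ∨ p) ∧ (¬r ∨ ¬q ∨ p) ∧ (q ∨ r ∨ p) ∧ (q ∨ ¬q ∨ p)   [distribute ∨ over ∧]
≡ (¬r ∨ ¬q ∨ p) ∧ (q ∨ r ∨ p)   [simplify]

(¬r ∨ ¬q ∨ p) ∧ (q ∨ r ∨ p)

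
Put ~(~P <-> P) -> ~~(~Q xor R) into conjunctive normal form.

~(~P <-> P) -> ~~(~Q xor R)
= ~~(~P <-> P) | ~~(~Q xor R)
= ~~((~P -> P) & (P -> ~P)) | ~~(~Q xor R)
= ~~((~~P | P) & (P -> ~P)) | ~~(~Q xor R)
= ~~((~~P | P) & (~P | ~P)) | ~~(~Q xor R)
= ~~((~~P | P) & (~P | ~P)) | ~~((~Q | R) & ~(~Q & R))
= ((~~P | P) & (~P | ~P)) | ~~((~Q | R) & ~(~Q & R))
= ((P | P) & (~P | ~P)) | ~~((~Q | R) & ~(~Q & R))
= ((P | P) & (~P | ~P)) | ((~Q | R) & ~(~Q & R))
= ((P | P) & (~P | ~P)) | ((~Q | R) & (~~Q | ~R))
= ((P | P) & (~P | ~P)) | ((~Q | R) & (Q | ~R))
= (P | P | ~Q | R) & (P | P | Q | ~R) & (~P | ~P | ~Q | R) & (~P | ~P | Q | ~R)
= (P | ~Q | R) & (P | Q | ~R) & (~P | ~Q | R) & (~P | Q | ~R)

(P | ~Q | R) & (P | Q | ~R) & (~P | ~Q | R) & (~P | Q | ~R)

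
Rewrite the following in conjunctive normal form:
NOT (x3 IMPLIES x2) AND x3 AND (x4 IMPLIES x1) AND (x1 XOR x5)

NOT (x3 IMPLIES x2) AND x3 AND (x4 IMPLIES x1) AND (x1 XOR x5)
≡ NOT (NOT x3 OR x2) AND x3 AND (x4 IMPLIES x1) AND (x1 XOR x5)   [eliminate IMPLIES]
≡ NOT (NOT x3 OR x2) AND x3 AND (NOT x4 OR x1) AND (x1 XOR x5)   [eliminate IMPLIES]
≡ NOT (NOT x3 OR x2) AND x3 AND (NOT x4 OR x1) AND (x1 OR x5) AND NOT (x1 AND x5)   [expand XOR]
≡ NOT NOT x3 AND NOT x2 AND x3 AND (NOT x4 OR x1) AND (x1 OR x5) AND NOT (x1 AND x5)   [De Morgan]
≡ x3 AND NOT x2 AND x3 AND (NOT x4 OR x1) AND (x1 OR x5) AND NOT (x1 AND x5)   [double negation]
≡ x3 AND NOT x2 AND x3 AND (NOT x4 OR x1) AND (x1 OR x5) AND (NOT x1 OR NOT x5)   [De Morgan]
≡ x3 AND NOT x2 AND (NOT x4 OR x1) AND (x1 OR x5) AND (NOT x1 OR NOT x5)   [simplify]

x3 AND NOT x2 AND (NOT x4 OR x1) AND (x1 OR x5) AND (NOT x1 OR NOT x5)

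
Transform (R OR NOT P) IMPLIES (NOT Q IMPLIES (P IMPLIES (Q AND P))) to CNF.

NOT R OR Q OR NOT P

(R OR NOT P) IMPLIES (NOT Q IMPLIES (P IMPLIES (Q AND P)))
≡ NOT (R OR NOT P) OR (NOT Q IMPLIES (P IMPLIES (Q AND P)))   (eliminate IMPLIES)
≡ NOT (R OR NOT P) OR NOT NOT Q OR (P IMPLIES (Q AND P))   (eliminate IMPLIES)
≡ NOT (R OR NOT P) OR NOT NOT Q OR NOT P OR (Q AND P)   (eliminate IMPLIES)
≡ (NOT R AND NOT NOT P) OR NOT NOT Q OR NOT P OR (Q AND P)   (De Morgan)
≡ (NOT R AND P) OR NOT NOT Q OR NOT P OR (Q AND P)   (double negation)
≡ (NOT R AND P) OR Q OR NOT P OR (Q AND P)   (double negation)
≡ (NOT R OR Q OR NOT P OR Q) AND (NOT R OR Q OR NOT P OR P) AND (P OR Q OR NOT P OR Q) AND (P OR Q OR NOT P OR P)   (distribute OR over AND)
≡ NOT R OR Q OR NOT P   (simplify)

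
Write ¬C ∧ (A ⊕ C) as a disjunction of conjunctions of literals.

¬C ∧ (A ⊕ C)
≡ ¬C ∧ ((A ∧ ¬C) ∨ (¬A ∧ C))   — expand ⊕
≡ (¬C ∧ A ∧ ¬C) ∨ (¬C ∧ ¬A ∧ C)   — distribute ∧ over ∨
≡ ¬C ∧ A   — simplify

¬C ∧ A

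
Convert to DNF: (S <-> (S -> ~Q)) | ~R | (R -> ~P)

(S <-> (S -> ~Q)) | ~R | (R -> ~P)
≡ ((S -> (S -> ~Q)) & ((S -> ~Q) -> S)) | ~R | (R -> ~P)
≡ ((~S | (S -> ~Q)) & ((S -> ~Q) -> S)) | ~R | (R -> ~P)
≡ ((~S | ~S | ~Q) & ((S -> ~Q) -> S)) | ~R | (R -> ~P)
≡ ((~S | ~S | ~Q) & (~(S -> ~Q) | S)) | ~R | (R -> ~P)
≡ ((~S | ~S | ~Q) & (~(~S | ~Q) | S)) | ~R | (R -> ~P)
≡ ((~S | ~S | ~Q) & (~(~S | ~Q) | S)) | ~R | ~R | ~P
≡ ((~S | ~S | ~Q) & ((~~S & ~~Q) | S)) | ~R | ~R | ~P
≡ ((~S | ~S | ~Q) & ((S & ~~Q) | S)) | ~R | ~R | ~P
≡ ((~S | ~S | ~Q) & ((S & Q) | S)) | ~R | ~R | ~P
≡ (~S & S & Q) | (~S & S) | (~S & S & Q) | (~S & S) | (~Q & S & Q) | (~Q & S) | ~R | ~R | ~P
≡ (~Q & S) | ~R | ~P

(~Q & S) | ~R | ~P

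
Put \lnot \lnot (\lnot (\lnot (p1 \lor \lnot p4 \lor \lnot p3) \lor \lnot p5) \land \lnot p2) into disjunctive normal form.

\lnot \lnot (\lnot (\lnot (p1 \lor \lnot p4 \lor \lnot p3) \lor \lnot p5) \land \lnot p2)
≡ \lnot (\lnot (p1 \lor \lnot p4 \lor \lnot p3) \lor \lnot p5) \land \lnot p2   (double negation)
≡ \lnot \lnot (p1 \lor \lnot p4 \lor \lnot p3) \land \lnot \lnot p5 \land \lnot p2   (De Morgan)
≡ (p1 \lor \lnot p4 \lor \lnot p3) \land \lnot \lnot p5 \land \lnot p2   (double negation)
≡ (p1 \lor \lnot p4 \lor \lnot p3) \land p5 \land \lnot p2   (double negation)
≡ (p1 \land p5 \land \lnot p2) \lor (\lnot p4 \land p5 \land \lnot p2) \lor (\lnot p3 \land p5 \land \lnot p2)   (distribute \land over \lor)

(p1 \land p5 \land \lnot p2) \lor (\lnot p4 \land p5 \land \lnot p2) \lor (\lnot p3 \land p5 \land \lnot p2)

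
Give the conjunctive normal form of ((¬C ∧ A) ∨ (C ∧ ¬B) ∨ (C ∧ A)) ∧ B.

(A ∨ C) ∧ (A ∨ ¬B) ∧ B

((¬C ∧ A) ∨ (C ∧ ¬B) ∨ (C ∧ A)) ∧ B
= (¬C ∨ C ∨ C) ∧ (¬C ∨ C ∨ A) ∧ (¬C ∨ ¬B ∨ C) ∧ (¬C ∨ ¬B ∨ A) ∧ (A ∨ C ∨ C) ∧ (A ∨ C ∨ A) ∧ (A ∨ ¬B ∨ C) ∧ (A ∨ ¬B ∨ A) ∧ B
= (A ∨ C) ∧ (A ∨ ¬B) ∧ B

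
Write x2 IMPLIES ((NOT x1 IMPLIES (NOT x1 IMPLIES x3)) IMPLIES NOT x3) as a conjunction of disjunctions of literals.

x2 IMPLIES ((NOT x1 IMPLIES (NOT x1 IMPLIES x3)) IMPLIES NOT x3)
= NOT x2 OR ((NOT x1 IMPLIES (NOT x1 IMPLIES x3)) IMPLIES NOT x3)   [eliminate IMPLIES]
= NOT x2 OR NOT (NOT x1 IMPLIES (NOT x1 IMPLIES x3)) OR NOT x3   [eliminate IMPLIES]
= NOT x2 OR NOT (NOT NOT x1 OR (NOT x1 IMPLIES x3)) OR NOT x3   [eliminate IMPLIES]
= NOT x2 OR NOT (NOT NOT x1 OR NOT NOT x1 OR x3) OR NOT x3   [eliminate IMPLIES]
= NOT x2 OR (NOT NOT NOT x1 AND NOT NOT NOT x1 AND NOT x3) OR NOT x3   [De Morgan]
= NOT x2 OR (NOT x1 AND NOT NOT NOT x1 AND NOT x3) OR NOT x3   [double negation]
= NOT x2 OR (NOT x1 AND NOT x1 AND NOT x3) OR NOT x3   [double negation]
= (NOT x2 OR NOT x1 OR NOT x3) AND (NOT x2 OR NOT x1 OR NOT x3) AND (NOT x2 OR NOT x3 OR NOT x3)   [distribute OR over AND]
= NOT x2 OR NOT x3   [simplify]

NOT x2 OR NOT x3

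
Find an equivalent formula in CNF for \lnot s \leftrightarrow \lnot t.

(s \lor \lnot t) \land (t \lor \lnot s)

\lnot s \leftrightarrow \lnot t
= (\lnot s \to \lnot t) \land (\lnot t \to \lnot s)   [eliminate \leftrightarrow]
= (\lnot \lnot s \lor \lnot t) \land (\lnot t \to \lnot s)   [eliminate \to]
= (\lnot \lnot s \lor \lnot t) \land (\lnot \lnot t \lor \lnot s)   [eliminate \to]
= (s \lor \lnot t) \land (\lnot \lnot t \lor \lnot s)   [double negation]
= (s \lor \lnot t) \land (t \lor \lnot s)   [double negation]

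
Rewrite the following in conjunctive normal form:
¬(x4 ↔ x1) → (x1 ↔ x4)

(¬x4 ∨ x1) ∧ (¬x1 ∨ x4)

¬(x4 ↔ x1) → (x1 ↔ x4)
≡ ¬¬(x4 ↔ x1) ∨ (x1 ↔ x4)   (eliminate →)
≡ ¬¬((x4 → x1) ∧ (x1 → x4)) ∨ (x1 ↔ x4)   (eliminate ↔)
≡ ¬¬((¬x4 ∨ x1) ∧ (x1 → x4)) ∨ (x1 ↔ x4)   (eliminate →)
≡ ¬¬((¬x4 ∨ x1) ∧ (¬x1 ∨ x4)) ∨ (x1 ↔ x4)   (eliminate →)
≡ ¬¬((¬x4 ∨ x1) ∧ (¬x1 ∨ x4)) ∨ ((x1 → x4) ∧ (x4 → x1))   (eliminate ↔)
≡ ¬¬((¬x4 ∨ x1) ∧ (¬x1 ∨ x4)) ∨ ((¬x1 ∨ x4) ∧ (x4 → x1))   (eliminate →)
≡ ¬¬((¬x4 ∨ x1) ∧ (¬x1 ∨ x4)) ∨ ((¬x1 ∨ x4) ∧ (¬x4 ∨ x1))   (eliminate →)
≡ ((¬x4 ∨ x1) ∧ (¬x1 ∨ x4)) ∨ ((¬x1 ∨ x4) ∧ (¬x4 ∨ x1))   (double negation)
≡ (¬x4 ∨ x1 ∨ ¬x1 ∨ x4) ∧ (¬x4 ∨ x1 ∨ ¬x4 ∨ x1) ∧ (¬x1 ∨ x4 ∨ ¬x1 ∨ x4) ∧ (¬x1 ∨ x4 ∨ ¬x4 ∨ x1)   (distribute ∨ over ∧)
≡ (¬x4 ∨ x1) ∧ (¬x1 ∨ x4)   (simplify)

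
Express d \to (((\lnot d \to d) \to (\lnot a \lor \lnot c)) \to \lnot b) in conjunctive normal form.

(\lnot d \lor a \lor \lnot b) \land (\lnot d \lor c \lor \lnot b)

d \to (((\lnot d \to d) \to (\lnot a \lor \lnot c)) \to \lnot b)
≡ \lnot d \lor (((\lnot d \to d) \to (\lnot a \lor \lnot c)) \to \lnot b)   — eliminate \to
≡ \lnot d \lor \lnot ((\lnot d \to d) \to (\lnot a \lor \lnot c)) \lor \lnot b   — eliminate \to
≡ \lnot d \lor \lnot (\lnot (\lnot d \to d) \lor \lnot a \lor \lnot c) \lor \lnot b   — eliminate \to
≡ \lnot d \lor \lnot (\lnot (\lnot \lnot d \lor d) \lor \lnot a \lor \lnot c) \lor \lnot b   — eliminate \to
≡ \lnot d \lor (\lnot \lnot (\lnot \lnot d \lor d) \land \lnot \lnot a \land \lnot \lnot c) \lor \lnot b   — De Morgan
≡ \lnot d \lor ((\lnot \lnot d \lor d) \land \lnot \lnot a \land \lnot \lnot c) \lor \lnot b   — double negation
≡ \lnot d \lor ((d \lor d) \land \lnot \lnot a \land \lnot \lnot c) \lor \lnot b   — double negation
≡ \lnot d \lor ((d \lor d) \land a \land \lnot \lnot c) \lor \lnot b   — double negation
≡ \lnot d \lor ((d \lor d) \land a \land c) \lor \lnot b   — double negation
≡ (\lnot d \lor d \lor d \lor \lnot b) \land (\lnot d \lor a \lor \lnot b) \land (\lnot d \lor c \lor \lnot b)   — distribute \lor over \land
≡ (\lnot d \lor a \lor \lnot b) \land (\lnot d \lor c \lor \lnot b)   — simplify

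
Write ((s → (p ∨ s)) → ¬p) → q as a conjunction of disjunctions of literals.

((s → (p ∨ s)) → ¬p) → q
≡ ¬((s → (p ∨ s)) → ¬p) ∨ q   [eliminate →]
≡ ¬(¬(s → (p ∨ s)) ∨ ¬p) ∨ q   [eliminate →]
≡ ¬(¬(¬s ∨ p ∨ s) ∨ ¬p) ∨ q   [eliminate →]
≡ (¬¬(¬s ∨ p ∨ s) ∧ ¬¬p) ∨ q   [De Morgan]
≡ ((¬s ∨ p ∨ s) ∧ ¬¬p) ∨ q   [double negation]
≡ ((¬s ∨ p ∨ s) ∧ p) ∨ q   [double negation]
≡ (¬s ∨ p ∨ s ∨ q) ∧ (p ∨ q)   [distribute ∨ over ∧]
≡ p ∨ q   [simplify]

p ∨ q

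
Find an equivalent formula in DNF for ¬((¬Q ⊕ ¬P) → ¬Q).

Q ∧ ¬P

¬((¬Q ⊕ ¬P) → ¬Q)
≡ ¬(¬(¬Q ⊕ ¬P) ∨ ¬Q)   (eliminate →)
≡ ¬(¬((¬Q ∧ ¬¬P) ∨ (¬¬Q ∧ ¬P)) ∨ ¬Q)   (expand ⊕)
≡ ¬¬((¬Q ∧ ¬¬P) ∨ (¬¬Q ∧ ¬P)) ∧ ¬¬Q   (De Morgan)
≡ ((¬Q ∧ ¬¬P) ∨ (¬¬Q ∧ ¬P)) ∧ ¬¬Q   (double negation)
≡ ((¬Q ∧ P) ∨ (¬¬Q ∧ ¬P)) ∧ ¬¬Q   (double negation)
≡ ((¬Q ∧ P) ∨ (Q ∧ ¬P)) ∧ ¬¬Q   (double negation)
≡ ((¬Q ∧ P) ∨ (Q ∧ ¬P)) ∧ Q   (double negation)
≡ (¬Q ∧ P ∧ Q) ∨ (Q ∧ ¬P ∧ Q)   (distribute ∧ over ∨)
≡ Q ∧ ¬P   (simplify)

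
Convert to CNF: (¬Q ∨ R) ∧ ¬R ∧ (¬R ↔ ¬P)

(¬Q ∨ R) ∧ ¬R ∧ (R ∨ ¬P)

(¬Q ∨ R) ∧ ¬R ∧ (¬R ↔ ¬P)
= (¬Q ∨ R) ∧ ¬R ∧ (¬R → ¬P) ∧ (¬P → ¬R)   [eliminate ↔]
= (¬Q ∨ R) ∧ ¬R ∧ (¬¬R ∨ ¬P) ∧ (¬P → ¬R)   [eliminate →]
= (¬Q ∨ R) ∧ ¬R ∧ (¬¬R ∨ ¬P) ∧ (¬¬P ∨ ¬R)   [eliminate →]
= (¬Q ∨ R) ∧ ¬R ∧ (R ∨ ¬P) ∧ (¬¬P ∨ ¬R)   [double negation]
= (¬Q ∨ R) ∧ ¬R ∧ (R ∨ ¬P) ∧ (P ∨ ¬R)   [double negation]
= (¬Q ∨ R) ∧ ¬R ∧ (R ∨ ¬P)   [simplify]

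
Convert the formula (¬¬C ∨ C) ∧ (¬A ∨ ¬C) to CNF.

C ∧ (¬A ∨ ¬C)

(¬¬C ∨ C) ∧ (¬A ∨ ¬C)
≡ (C ∨ C) ∧ (¬A ∨ ¬C)   [double negation]
≡ C ∧ (¬A ∨ ¬C)   [simplify]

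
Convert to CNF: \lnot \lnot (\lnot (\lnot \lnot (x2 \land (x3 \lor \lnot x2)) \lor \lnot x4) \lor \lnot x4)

\lnot x2 \lor \lnot x3 \lor \lnot x4

\lnot \lnot (\lnot (\lnot \lnot (x2 \land (x3 \lor \lnot x2)) \lor \lnot x4) \lor \lnot x4)
≡ \lnot (\lnot \lnot (x2 \land (x3 \lor \lnot x2)) \lor \lnot x4) \lor \lnot x4   (double negation)
≡ (\lnot \lnot \lnot (x2 \land (x3 \lor \lnot x2)) \land \lnot \lnot x4) \lor \lnot x4   (De Morgan)
≡ (\lnot (x2 \land (x3 \lor \lnot x2)) \land \lnot \lnot x4) \lor \lnot x4   (double negation)
≡ ((\lnot x2 \lor \lnot (x3 \lor \lnot x2)) \land \lnot \lnot x4) \lor \lnot x4   (De Morgan)
≡ ((\lnot x2 \lor (\lnot x3 \land \lnot \lnot x2)) \land \lnot \lnot x4) \lor \lnot x4   (De Morgan)
≡ ((\lnot x2 \lor (\lnot x3 \land x2)) \land \lnot \lnot x4) \lor \lnot x4   (double negation)
≡ ((\lnot x2 \lor (\lnot x3 \land x2)) \land x4) \lor \lnot x4   (double negation)
≡ (\lnot x2 \lor \lnot x3 \lor \lnot x4) \land (\lnot x2 \lor x2 \lor \lnot x4) \land (x4 \lor \lnot x4)   (distribute \lor over \land)
≡ \lnot x2 \lor \lnot x3 \lor \lnot x4   (simplify)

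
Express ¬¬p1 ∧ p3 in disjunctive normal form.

¬¬p1 ∧ p3
≡ p1 ∧ p3   (double negation)

p1 ∧ p3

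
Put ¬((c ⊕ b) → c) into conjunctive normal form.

(c ∨ b) ∧ ¬c

¬((c ⊕ b) → c)
≡ ¬(¬(c ⊕ b) ∨ c)   [eliminate →]
≡ ¬(¬((c ∨ b) ∧ ¬(c ∧ b)) ∨ c)   [expand ⊕]
≡ ¬¬((c ∨ b) ∧ ¬(c ∧ b)) ∧ ¬c   [De Morgan]
≡ (c ∨ b) ∧ ¬(c ∧ b) ∧ ¬c   [double negation]
≡ (c ∨ b) ∧ (¬c ∨ ¬b) ∧ ¬c   [De Morgan]
≡ (c ∨ b) ∧ ¬c   [simplify]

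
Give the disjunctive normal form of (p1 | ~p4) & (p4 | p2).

(p1 & p4) | (p1 & p2) | (~p4 & p2)

(p1 | ~p4) & (p4 | p2)
≡ (p1 & p4) | (p1 & p2) | (~p4 & p4) | (~p4 & p2)   [distribute & over |]
≡ (p1 & p4) | (p1 & p2) | (~p4 & p2)   [simplify]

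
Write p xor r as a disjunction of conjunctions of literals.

p xor r
≡ (p & ~r) | (~p & r)

(p & ~r) | (~p & r)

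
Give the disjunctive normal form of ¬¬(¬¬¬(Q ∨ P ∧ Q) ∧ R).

¬¬(¬¬¬(Q ∨ P ∧ Q) ∧ R)
⇔ ¬¬¬(Q ∨ P ∧ Q) ∧ R   (double negation)
⇔ ¬(Q ∨ P ∧ Q) ∧ R   (double negation)
⇔ ¬Q ∧ ¬(P ∧ Q) ∧ R   (De Morgan)
⇔ ¬Q ∧ (¬P ∨ ¬Q) ∧ R   (De Morgan)
⇔ ¬Q ∧ ¬P ∧ R ∨ ¬Q ∧ ¬Q ∧ R   (distribute ∧ over ∨)
⇔ ¬Q ∧ R   (simplify)

¬Q ∧ R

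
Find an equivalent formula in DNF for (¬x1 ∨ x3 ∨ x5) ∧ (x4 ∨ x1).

(¬x1 ∨ x3 ∨ x5) ∧ (x4 ∨ x1)
= (¬x1 ∧ x4) ∨ (¬x1 ∧ x1) ∨ (x3 ∧ x4) ∨ (x3 ∧ x1) ∨ (x5 ∧ x4) ∨ (x5 ∧ x1)   (distribute ∧ over ∨)
= (¬x1 ∧ x4) ∨ (x3 ∧ x4) ∨ (x3 ∧ x1) ∨ (x5 ∧ x4) ∨ (x5 ∧ x1)   (simplify)

(¬x1 ∧ x4) ∨ (x3 ∧ x4) ∨ (x3 ∧ x1) ∨ (x5 ∧ x4) ∨ (x5 ∧ x1)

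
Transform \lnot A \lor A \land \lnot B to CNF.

\lnot A \lor \lnot B

\lnot A \lor A \land \lnot B
≡ (\lnot A \lor A) \land (\lnot A \lor \lnot B)
≡ \lnot A \lor \lnot B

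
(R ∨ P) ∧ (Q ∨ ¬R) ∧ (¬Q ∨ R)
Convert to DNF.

(R ∨ P) ∧ (Q ∨ ¬R) ∧ (¬Q ∨ R)
≡ R ∧ Q ∧ ¬Q ∨ R ∧ Q ∧ R ∨ R ∧ ¬R ∧ ¬Q ∨ R ∧ ¬R ∧ R ∨ P ∧ Q ∧ ¬Q ∨ P ∧ Q ∧ R ∨ P ∧ ¬R ∧ ¬Q ∨ P ∧ ¬R ∧ R
≡ R ∧ Q ∨ P ∧ ¬R ∧ ¬Q

R ∧ Q ∨ P ∧ ¬R ∧ ¬Q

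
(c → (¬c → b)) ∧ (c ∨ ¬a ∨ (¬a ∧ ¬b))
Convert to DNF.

(¬c ∧ ¬a) ∨ c ∨ (b ∧ ¬a)

(c → (¬c → b)) ∧ (c ∨ ¬a ∨ (¬a ∧ ¬b))
≡ (¬c ∨ (¬c → b)) ∧ (c ∨ ¬a ∨ (¬a ∧ ¬b))
≡ (¬c ∨ ¬¬c ∨ b) ∧ (c ∨ ¬a ∨ (¬a ∧ ¬b))
≡ (¬c ∨ c ∨ b) ∧ (c ∨ ¬a ∨ (¬a ∧ ¬b))
≡ (¬c ∧ c) ∨ (¬c ∧ ¬a) ∨ (¬c ∧ ¬a ∧ ¬b) ∨ (c ∧ c) ∨ (c ∧ ¬a) ∨ (c ∧ ¬a ∧ ¬b) ∨ (b ∧ c) ∨ (b ∧ ¬a) ∨ (b ∧ ¬a ∧ ¬b)
≡ (¬c ∧ ¬a) ∨ c ∨ (b ∧ ¬a)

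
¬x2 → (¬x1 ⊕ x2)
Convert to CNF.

x2 ∨ ¬x1

¬x2 → (¬x1 ⊕ x2)
≡ ¬¬x2 ∨ (¬x1 ⊕ x2)
≡ ¬¬x2 ∨ ((¬x1 ∨ x2) ∧ ¬(¬x1 ∧ x2))
≡ x2 ∨ ((¬x1 ∨ x2) ∧ ¬(¬x1 ∧ x2))
≡ x2 ∨ ((¬x1 ∨ x2) ∧ (¬¬x1 ∨ ¬x2))
≡ x2 ∨ ((¬x1 ∨ x2) ∧ (x1 ∨ ¬x2))
≡ (x2 ∨ ¬x1 ∨ x2) ∧ (x2 ∨ x1 ∨ ¬x2)
≡ x2 ∨ ¬x1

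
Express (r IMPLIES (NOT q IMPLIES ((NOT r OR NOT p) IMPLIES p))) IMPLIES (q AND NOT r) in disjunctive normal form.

(r AND NOT q AND NOT p) OR (q AND NOT r)

(r IMPLIES (NOT q IMPLIES ((NOT r OR NOT p) IMPLIES p))) IMPLIES (q AND NOT r)
≡ NOT (r IMPLIES (NOT q IMPLIES ((NOT r OR NOT p) IMPLIES p))) OR (q AND NOT r)
≡ NOT (NOT r OR (NOT q IMPLIES ((NOT r OR NOT p) IMPLIES p))) OR (q AND NOT r)
≡ NOT (NOT r OR NOT NOT q OR ((NOT r OR NOT p) IMPLIES p)) OR (q AND NOT r)
≡ NOT (NOT r OR NOT NOT q OR NOT (NOT r OR NOT p) OR p) OR (q AND NOT r)
≡ (NOT NOT r AND NOT NOT NOT q AND NOT NOT (NOT r OR NOT p) AND NOT p) OR (q AND NOT r)
≡ (r AND NOT NOT NOT q AND NOT NOT (NOT r OR NOT p) AND NOT p) OR (q AND NOT r)
≡ (r AND NOT q AND NOT NOT (NOT r OR NOT p) AND NOT p) OR (q AND NOT r)
≡ (r AND NOT q AND (NOT r OR NOT p) AND NOT p) OR (q AND NOT r)
≡ (r AND NOT q AND NOT r AND NOT p) OR (r AND NOT q AND NOT p AND NOT p) OR (q AND NOT r)
≡ (r AND NOT q AND NOT p) OR (q AND NOT r)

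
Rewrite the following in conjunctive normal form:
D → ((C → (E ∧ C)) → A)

D → ((C → (E ∧ C)) → A)
≡ ¬D ∨ ((C → (E ∧ C)) → A)   [eliminate →]
≡ ¬D ∨ ¬(C → (E ∧ C)) ∨ A   [eliminate →]
≡ ¬D ∨ ¬(¬C ∨ (E ∧ C)) ∨ A   [eliminate →]
≡ ¬D ∨ (¬¬C ∧ ¬(E ∧ C)) ∨ A   [De Morgan]
≡ ¬D ∨ (C ∧ ¬(E ∧ C)) ∨ A   [double negation]
≡ ¬D ∨ (C ∧ (¬E ∨ ¬C)) ∨ A   [De Morgan]
≡ (¬D ∨ C ∨ A) ∧ (¬D ∨ ¬E ∨ ¬C ∨ A)   [distribute ∨ over ∧]

(¬D ∨ C ∨ A) ∧ (¬D ∨ ¬E ∨ ¬C ∨ A)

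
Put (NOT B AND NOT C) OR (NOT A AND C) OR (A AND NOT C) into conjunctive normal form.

(NOT B AND NOT C) OR (NOT A AND C) OR (A AND NOT C)
= (NOT B OR NOT A OR A) AND (NOT B OR NOT A OR NOT C) AND (NOT B OR C OR A) AND (NOT B OR C OR NOT C) AND (NOT C OR NOT A OR A) AND (NOT C OR NOT A OR NOT C) AND (NOT C OR C OR A) AND (NOT C OR C OR NOT C)   [distribute OR over AND]
= (NOT B OR C OR A) AND (NOT C OR NOT A)   [simplify]

(NOT B OR C OR A) AND (NOT C OR NOT A)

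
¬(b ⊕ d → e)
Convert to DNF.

b ∧ ¬d ∧ ¬e ∨ ¬b ∧ d ∧ ¬e

¬(b ⊕ d → e)
⇔ ¬(¬(b ⊕ d) ∨ e)   [eliminate →]
⇔ ¬(¬(b ∧ ¬d ∨ ¬b ∧ d) ∨ e)   [expand ⊕]
⇔ ¬¬(b ∧ ¬d ∨ ¬b ∧ d) ∧ ¬e   [De Morgan]
⇔ (b ∧ ¬d ∨ ¬b ∧ d) ∧ ¬e   [double negation]
⇔ b ∧ ¬d ∧ ¬e ∨ ¬b ∧ d ∧ ¬e   [distribute ∧ over ∨]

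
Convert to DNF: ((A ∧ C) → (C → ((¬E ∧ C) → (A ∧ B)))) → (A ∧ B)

(A ∧ C ∧ ¬E ∧ ¬B) ∨ (A ∧ B)

((A ∧ C) → (C → ((¬E ∧ C) → (A ∧ B)))) → (A ∧ B)
⇔ ¬((A ∧ C) → (C → ((¬E ∧ C) → (A ∧ B)))) ∨ (A ∧ B)   — eliminate →
⇔ ¬(¬(A ∧ C) ∨ (C → ((¬E ∧ C) → (A ∧ B)))) ∨ (A ∧ B)   — eliminate →
⇔ ¬(¬(A ∧ C) ∨ ¬C ∨ ((¬E ∧ C) → (A ∧ B))) ∨ (A ∧ B)   — eliminate →
⇔ ¬(¬(A ∧ C) ∨ ¬C ∨ ¬(¬E ∧ C) ∨ (A ∧ B)) ∨ (A ∧ B)   — eliminate →
⇔ (¬¬(A ∧ C) ∧ ¬¬C ∧ ¬¬(¬E ∧ C) ∧ ¬(A ∧ B)) ∨ (A ∧ B)   — De Morgan
⇔ (A ∧ C ∧ ¬¬C ∧ ¬¬(¬E ∧ C) ∧ ¬(A ∧ B)) ∨ (A ∧ B)   — double negation
⇔ (A ∧ C ∧ C ∧ ¬¬(¬E ∧ C) ∧ ¬(A ∧ B)) ∨ (A ∧ B)   — double negation
⇔ (A ∧ C ∧ C ∧ ¬E ∧ C ∧ ¬(A ∧ B)) ∨ (A ∧ B)   — double negation
⇔ (A ∧ C ∧ C ∧ ¬E ∧ C ∧ (¬A ∨ ¬B)) ∨ (A ∧ B)   — De Morgan
⇔ (A ∧ C ∧ C ∧ ¬E ∧ C ∧ ¬A) ∨ (A ∧ C ∧ C ∧ ¬E ∧ C ∧ ¬B) ∨ (A ∧ B)   — distribute ∧ over ∨
⇔ (A ∧ C ∧ ¬E ∧ ¬B) ∨ (A ∧ B)   — simplify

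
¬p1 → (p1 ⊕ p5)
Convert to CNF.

p1 ∨ p5

¬p1 → (p1 ⊕ p5)
⇔ ¬¬p1 ∨ (p1 ⊕ p5)
⇔ ¬¬p1 ∨ ((p1 ∨ p5) ∧ ¬(p1 ∧ p5))
⇔ p1 ∨ ((p1 ∨ p5) ∧ ¬(p1 ∧ p5))
⇔ p1 ∨ ((p1 ∨ p5) ∧ (¬p1 ∨ ¬p5))
⇔ (p1 ∨ p1 ∨ p5) ∧ (p1 ∨ ¬p1 ∨ ¬p5)
⇔ p1 ∨ p5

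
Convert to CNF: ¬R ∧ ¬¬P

¬R ∧ ¬¬P
≡ ¬R ∧ P   — double negation

¬R ∧ P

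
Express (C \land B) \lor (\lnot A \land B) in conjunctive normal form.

(C \land B) \lor (\lnot A \land B)
≡ (C \lor \lnot A) \land (C \lor B) \land (B \lor \lnot A) \land (B \lor B)   [distribute \lor over \land]
≡ (C \lor \lnot A) \land B   [simplify]

(C \lor \lnot A) \land B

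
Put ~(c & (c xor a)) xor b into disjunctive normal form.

~(c & (c xor a)) xor b
≡ (~(c & (c xor a)) & ~b) | (~~(c & (c xor a)) & b)   (expand xor)
≡ (~(c & ((c & ~a) | (~c & a))) & ~b) | (~~(c & (c xor a)) & b)   (expand xor)
≡ (~(c & ((c & ~a) | (~c & a))) & ~b) | (~~(c & ((c & ~a) | (~c & a))) & b)   (expand xor)
≡ ((~c | ~((c & ~a) | (~c & a))) & ~b) | (~~(c & ((c & ~a) | (~c & a))) & b)   (De Morgan)
≡ ((~c | (~(c & ~a) & ~(~c & a))) & ~b) | (~~(c & ((c & ~a) | (~c & a))) & b)   (De Morgan)
≡ ((~c | ((~c | ~~a) & ~(~c & a))) & ~b) | (~~(c & ((c & ~a) | (~c & a))) & b)   (De Morgan)
≡ ((~c | ((~c | a) & ~(~c & a))) & ~b) | (~~(c & ((c & ~a) | (~c & a))) & b)   (double negation)
≡ ((~c | ((~c | a) & (~~c | ~a))) & ~b) | (~~(c & ((c & ~a) | (~c & a))) & b)   (De Morgan)
≡ ((~c | ((~c | a) & (c | ~a))) & ~b) | (~~(c & ((c & ~a) | (~c & a))) & b)   (double negation)
≡ ((~c | ((~c | a) & (c | ~a))) & ~b) | (c & ((c & ~a) | (~c & a)) & b)   (double negation)
≡ (~c & ~b) | (~c & c & ~b) | (~c & ~a & ~b) | (a & c & ~b) | (a & ~a & ~b) | (c & c & ~a & b) | (c & ~c & a & b)   (distribute & over |)
≡ (~c & ~b) | (a & c & ~b) | (c & ~a & b)   (simplify)

(~c & ~b) | (a & c & ~b) | (c & ~a & b)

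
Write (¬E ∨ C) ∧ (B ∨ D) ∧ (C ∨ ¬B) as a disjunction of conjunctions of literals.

¬E ∧ D ∧ ¬B ∨ C ∧ B ∨ C ∧ D

(¬E ∨ C) ∧ (B ∨ D) ∧ (C ∨ ¬B)
⇔ ¬E ∧ B ∧ C ∨ ¬E ∧ B ∧ ¬B ∨ ¬E ∧ D ∧ C ∨ ¬E ∧ D ∧ ¬B ∨ C ∧ B ∧ C ∨ C ∧ B ∧ ¬B ∨ C ∧ D ∧ C ∨ C ∧ D ∧ ¬B
⇔ ¬E ∧ D ∧ ¬B ∨ C ∧ B ∨ C ∧ D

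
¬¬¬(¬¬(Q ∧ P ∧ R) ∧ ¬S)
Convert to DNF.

¬¬¬(¬¬(Q ∧ P ∧ R) ∧ ¬S)
≡ ¬(¬¬(Q ∧ P ∧ R) ∧ ¬S)   [double negation]
≡ ¬¬¬(Q ∧ P ∧ R) ∨ ¬¬S   [De Morgan]
≡ ¬(Q ∧ P ∧ R) ∨ ¬¬S   [double negation]
≡ ¬Q ∨ ¬P ∨ ¬R ∨ ¬¬S   [De Morgan]
≡ ¬Q ∨ ¬P ∨ ¬R ∨ S   [double negation]

¬Q ∨ ¬P ∨ ¬R ∨ S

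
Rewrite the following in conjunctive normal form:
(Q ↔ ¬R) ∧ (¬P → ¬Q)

(Q ↔ ¬R) ∧ (¬P → ¬Q)
⇔ (Q → ¬R) ∧ (¬R → Q) ∧ (¬P → ¬Q)   — eliminate ↔
⇔ (¬Q ∨ ¬R) ∧ (¬R → Q) ∧ (¬P → ¬Q)   — eliminate →
⇔ (¬Q ∨ ¬R) ∧ (¬¬R ∨ Q) ∧ (¬P → ¬Q)   — eliminate →
⇔ (¬Q ∨ ¬R) ∧ (¬¬R ∨ Q) ∧ (¬¬P ∨ ¬Q)   — eliminate →
⇔ (¬Q ∨ ¬R) ∧ (R ∨ Q) ∧ (¬¬P ∨ ¬Q)   — double negation
⇔ (¬Q ∨ ¬R) ∧ (R ∨ Q) ∧ (P ∨ ¬Q)   — double negation

(¬Q ∨ ¬R) ∧ (R ∨ Q) ∧ (P ∨ ¬Q)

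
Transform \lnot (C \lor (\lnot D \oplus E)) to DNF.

(\lnot C \land D \land \lnot E) \lor (\lnot C \land E \land \lnot D)

\lnot (C \lor (\lnot D \oplus E))
≡ \lnot (C \lor (\lnot D \land \lnot E) \lor (\lnot \lnot D \land E))   (expand \oplus)
≡ \lnot C \land \lnot (\lnot D \land \lnot E) \land \lnot (\lnot \lnot D \land E)   (De Morgan)
≡ \lnot C \land (\lnot \lnot D \lor \lnot \lnot E) \land \lnot (\lnot \lnot D \land E)   (De Morgan)
≡ \lnot C \land (D \lor \lnot \lnot E) \land \lnot (\lnot \lnot D \land E)   (double negation)
≡ \lnot C \land (D \lor E) \land \lnot (\lnot \lnot D \land E)   (double negation)
≡ \lnot C \land (D \lor E) \land (\lnot \lnot \lnot D \lor \lnot E)   (De Morgan)
≡ \lnot C \land (D \lor E) \land (\lnot D \lor \lnot E)   (double negation)
≡ (\lnot C \land D \land \lnot D) \lor (\lnot C \land D \land \lnot E) \lor (\lnot C \land E \land \lnot D) \lor (\lnot C \land E \land \lnot E)   (distribute \land over \lor)
≡ (\lnot C \land D \land \lnot E) \lor (\lnot C \land E \land \lnot D)   (simplify)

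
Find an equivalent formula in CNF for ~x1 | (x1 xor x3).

~x1 | (x1 xor x3)
⇔ ~x1 | ((x1 | x3) & ~(x1 & x3))   [expand xor]
⇔ ~x1 | ((x1 | x3) & (~x1 | ~x3))   [De Morgan]
⇔ (~x1 | x1 | x3) & (~x1 | ~x1 | ~x3)   [distribute | over &]
⇔ ~x1 | ~x3   [simplify]

~x1 | ~x3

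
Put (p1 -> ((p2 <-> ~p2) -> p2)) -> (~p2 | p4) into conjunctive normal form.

~p2 | p4

(p1 -> ((p2 <-> ~p2) -> p2)) -> (~p2 | p4)
≡ ~(p1 -> ((p2 <-> ~p2) -> p2)) | ~p2 | p4
≡ ~(~p1 | ((p2 <-> ~p2) -> p2)) | ~p2 | p4
≡ ~(~p1 | ~(p2 <-> ~p2) | p2) | ~p2 | p4
≡ ~(~p1 | ~((p2 -> ~p2) & (~p2 -> p2)) | p2) | ~p2 | p4
≡ ~(~p1 | ~((~p2 | ~p2) & (~p2 -> p2)) | p2) | ~p2 | p4
≡ ~(~p1 | ~((~p2 | ~p2) & (~~p2 | p2)) | p2) | ~p2 | p4
≡ (~~p1 & ~~((~p2 | ~p2) & (~~p2 | p2)) & ~p2) | ~p2 | p4
≡ (p1 & ~~((~p2 | ~p2) & (~~p2 | p2)) & ~p2) | ~p2 | p4
≡ (p1 & (~p2 | ~p2) & (~~p2 | p2) & ~p2) | ~p2 | p4
≡ (p1 & (~p2 | ~p2) & (p2 | p2) & ~p2) | ~p2 | p4
≡ (p1 | ~p2 | p4) & (~p2 | ~p2 | ~p2 | p4) & (p2 | p2 | ~p2 | p4) & (~p2 | ~p2 | p4)
≡ ~p2 | p4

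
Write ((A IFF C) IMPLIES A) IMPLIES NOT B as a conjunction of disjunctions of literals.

((A IFF C) IMPLIES A) IMPLIES NOT B
≡ NOT ((A IFF C) IMPLIES A) OR NOT B   (eliminate IMPLIES)
≡ NOT (NOT (A IFF C) OR A) OR NOT B   (eliminate IMPLIES)
≡ NOT (NOT ((A IMPLIES C) AND (C IMPLIES A)) OR A) OR NOT B   (eliminate IFF)
≡ NOT (NOT ((NOT A OR C) AND (C IMPLIES A)) OR A) OR NOT B   (eliminate IMPLIES)
≡ NOT (NOT ((NOT A OR C) AND (NOT C OR A)) OR A) OR NOT B   (eliminate IMPLIES)
≡ (NOT NOT ((NOT A OR C) AND (NOT C OR A)) AND NOT A) OR NOT B   (De Morgan)
≡ ((NOT A OR C) AND (NOT C OR A) AND NOT A) OR NOT B   (double negation)
≡ (NOT A OR C OR NOT B) AND (NOT C OR A OR NOT B) AND (NOT A OR NOT B)   (distribute OR over AND)
≡ (NOT C OR A OR NOT B) AND (NOT A OR NOT B)   (simplify)

(NOT C OR A OR NOT B) AND (NOT A OR NOT B)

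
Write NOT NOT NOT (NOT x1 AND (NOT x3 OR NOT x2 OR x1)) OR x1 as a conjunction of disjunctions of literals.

(x1 OR x3) AND (x1 OR x2)

NOT NOT NOT (NOT x1 AND (NOT x3 OR NOT x2 OR x1)) OR x1
⇔ NOT (NOT x1 AND (NOT x3 OR NOT x2 OR x1)) OR x1   [double negation]
⇔ NOT NOT x1 OR NOT (NOT x3 OR NOT x2 OR x1) OR x1   [De Morgan]
⇔ x1 OR NOT (NOT x3 OR NOT x2 OR x1) OR x1   [double negation]
⇔ x1 OR (NOT NOT x3 AND NOT NOT x2 AND NOT x1) OR x1   [De Morgan]
⇔ x1 OR (x3 AND NOT NOT x2 AND NOT x1) OR x1   [double negation]
⇔ x1 OR (x3 AND x2 AND NOT x1) OR x1   [double negation]
⇔ (x1 OR x3 OR x1) AND (x1 OR x2 OR x1) AND (x1 OR NOT x1 OR x1)   [distribute OR over AND]
⇔ (x1 OR x3) AND (x1 OR x2)   [simplify]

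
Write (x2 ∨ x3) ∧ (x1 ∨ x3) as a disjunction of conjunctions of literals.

(x2 ∧ x1) ∨ x3

(x2 ∨ x3) ∧ (x1 ∨ x3)
≡ (x2 ∧ x1) ∨ (x2 ∧ x3) ∨ (x3 ∧ x1) ∨ (x3 ∧ x3)   [distribute ∧ over ∨]
≡ (x2 ∧ x1) ∨ x3   [simplify]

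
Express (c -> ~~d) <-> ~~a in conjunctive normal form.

(c -> ~~d) <-> ~~a
≡ ((c -> ~~d) -> ~~a) & (~~a -> (c -> ~~d))   [eliminate <->]
≡ (~(c -> ~~d) | ~~a) & (~~a -> (c -> ~~d))   [eliminate ->]
≡ (~(~c | ~~d) | ~~a) & (~~a -> (c -> ~~d))   [eliminate ->]
≡ (~(~c | ~~d) | ~~a) & (~~~a | (c -> ~~d))   [eliminate ->]
≡ (~(~c | ~~d) | ~~a) & (~~~a | ~c | ~~d)   [eliminate ->]
≡ ((~~c & ~~~d) | ~~a) & (~~~a | ~c | ~~d)   [De Morgan]
≡ ((c & ~~~d) | ~~a) & (~~~a | ~c | ~~d)   [double negation]
≡ ((c & ~d) | ~~a) & (~~~a | ~c | ~~d)   [double negation]
≡ ((c & ~d) | a) & (~~~a | ~c | ~~d)   [double negation]
≡ ((c & ~d) | a) & (~a | ~c | ~~d)   [double negation]
≡ ((c & ~d) | a) & (~a | ~c | d)   [double negation]
≡ (c | a) & (~d | a) & (~a | ~c | d)   [distribute | over &]

(c | a) & (~d | a) & (~a | ~c | d)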